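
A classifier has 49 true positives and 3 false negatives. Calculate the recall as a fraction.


Recall = TP / (TP + FN) = 49 / 52 = 49/52.

49/52


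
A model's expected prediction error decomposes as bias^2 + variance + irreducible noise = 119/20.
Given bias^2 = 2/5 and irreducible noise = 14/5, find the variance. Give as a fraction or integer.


Total error = bias^2 + variance + irreducible noise. So variance = 119/20 - 2/5 - 14/5 = 11/4.

11/4


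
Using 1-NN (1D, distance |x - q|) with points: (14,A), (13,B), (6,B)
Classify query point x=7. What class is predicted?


Distances: |14-7|=7, |13-7|=6, |6-7|=1. 1 nearest: (6,B). Counts: {'B': 1}. Majority class: B.

B


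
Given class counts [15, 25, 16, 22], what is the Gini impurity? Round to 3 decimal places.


Total = 78. Proportions: 15/78, 25/78, 16/78, 22/78. sum(p_i^2) = 0.2613. Gini = 1 - 0.2613 = 0.7387, which rounds to 0.739.

0.739


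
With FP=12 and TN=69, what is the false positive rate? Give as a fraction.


FPR = FP / (FP + TN) = 12 / 81 = 4/27.

4/27


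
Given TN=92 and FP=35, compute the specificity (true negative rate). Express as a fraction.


Specificity = TN / (TN + FP) = 92 / 127 = 92/127.

92/127


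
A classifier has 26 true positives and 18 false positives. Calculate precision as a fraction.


Precision = TP / (TP + FP) = 26 / 44 = 13/22.

13/22


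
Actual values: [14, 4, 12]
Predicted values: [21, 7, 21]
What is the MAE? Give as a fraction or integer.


MAE = (1/3) * (|14-21|=7 + |4-7|=3 + |12-21|=9). Sum = 19. MAE = 19/3.

19/3


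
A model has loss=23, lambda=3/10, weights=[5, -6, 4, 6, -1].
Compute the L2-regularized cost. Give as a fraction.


L2 sq norm = sum(w^2) = 114. J = 23 + 3/10 * 114 = 286/5.

286/5


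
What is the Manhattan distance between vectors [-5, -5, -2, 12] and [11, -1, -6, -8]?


d = sum of absolute differences: |-5-11|=16 + |-5--1|=4 + |-2--6|=4 + |12--8|=20 = 44.

44


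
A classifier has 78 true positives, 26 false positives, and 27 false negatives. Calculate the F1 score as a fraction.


Precision = 78/104 = 3/4. Recall = 78/105 = 26/35. F1 = 2*P*R/(P+R) = 156/209.

156/209


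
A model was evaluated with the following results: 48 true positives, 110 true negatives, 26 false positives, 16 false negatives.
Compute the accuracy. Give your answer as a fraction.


Accuracy = (TP + TN) / (TP + TN + FP + FN) = (48 + 110) / 200 = 79/100.

79/100


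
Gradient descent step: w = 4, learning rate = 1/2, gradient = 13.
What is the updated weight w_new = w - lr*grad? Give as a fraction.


w_new = 4 - 1/2 * 13 = 4 - 13/2 = -5/2.

-5/2


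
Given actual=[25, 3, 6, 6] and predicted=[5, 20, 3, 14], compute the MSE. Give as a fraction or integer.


MSE = (1/4) * ((25-5)^2=400 + (3-20)^2=289 + (6-3)^2=9 + (6-14)^2=64). Sum = 762. MSE = 381/2.

381/2


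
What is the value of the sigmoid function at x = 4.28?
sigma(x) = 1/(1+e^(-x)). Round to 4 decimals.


sigma(4.28) = 1/(1+e^(-4.28)) = 1/(1+0.013843) = 1/1.013843 = 0.9863.

0.9863


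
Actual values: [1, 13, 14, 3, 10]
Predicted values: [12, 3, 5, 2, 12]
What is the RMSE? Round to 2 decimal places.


MSE = 61.4000. RMSE = sqrt(61.4000) = 7.84.

7.84


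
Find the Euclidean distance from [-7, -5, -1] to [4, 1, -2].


d = sqrt(sum of squared differences). (-7-4)^2=121, (-5-1)^2=36, (-1--2)^2=1. Sum = 158.

sqrt(158)


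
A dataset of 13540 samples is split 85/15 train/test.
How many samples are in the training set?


Test set = 13540 * 15% = 2031. Training set = 13540 - 2031 = 11509.

11509


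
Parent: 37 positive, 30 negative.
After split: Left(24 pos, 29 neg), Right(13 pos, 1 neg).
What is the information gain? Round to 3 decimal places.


H(parent) = 0.9921. H(left) = 0.9936, H(right) = 0.3712. Weighted = (53/67)*0.9936 + (14/67)*0.3712 = 0.8635. IG = 0.9921 - 0.8635 = 0.1286, which rounds to 0.129.

0.129


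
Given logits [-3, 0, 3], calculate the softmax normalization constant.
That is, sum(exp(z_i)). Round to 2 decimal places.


Denom = e^-3=0.0498 + e^0=1.0000 + e^3=20.0855. Sum = 21.1353, which rounds to 21.14.

21.14


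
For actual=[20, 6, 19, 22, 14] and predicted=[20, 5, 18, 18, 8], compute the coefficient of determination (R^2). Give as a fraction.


Mean(y) = 81/5. SS_res = 54. SS_tot = 824/5. R^2 = 1 - 54/(824/5) = 277/412.

277/412


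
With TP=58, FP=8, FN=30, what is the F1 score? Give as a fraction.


Precision = 58/66 = 29/33. Recall = 58/88 = 29/44. F1 = 2*P*R/(P+R) = 58/77.

58/77


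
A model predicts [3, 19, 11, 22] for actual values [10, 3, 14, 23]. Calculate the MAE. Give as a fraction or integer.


MAE = (1/4) * (|10-3|=7 + |3-19|=16 + |14-11|=3 + |23-22|=1). Sum = 27. MAE = 27/4.

27/4


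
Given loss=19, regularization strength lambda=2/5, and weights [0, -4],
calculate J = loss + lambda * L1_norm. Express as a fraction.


L1 norm = sum(|w|) = 4. J = 19 + 2/5 * 4 = 103/5.

103/5


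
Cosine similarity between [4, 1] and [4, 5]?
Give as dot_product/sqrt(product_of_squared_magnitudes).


dot = 21. |a|^2 = 17, |b|^2 = 41. cos = 21/sqrt(697).

21/sqrt(697)


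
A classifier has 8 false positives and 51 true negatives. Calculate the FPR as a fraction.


FPR = FP / (FP + TN) = 8 / 59 = 8/59.

8/59


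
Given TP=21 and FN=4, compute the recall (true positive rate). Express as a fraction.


Recall = TP / (TP + FN) = 21 / 25 = 21/25.

21/25


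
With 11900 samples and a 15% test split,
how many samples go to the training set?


Test set = 11900 * 15% = 1785. Training set = 11900 - 1785 = 10115.

10115


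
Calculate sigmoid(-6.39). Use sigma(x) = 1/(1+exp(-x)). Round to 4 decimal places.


sigma(-6.39) = 1/(1+e^(6.39)) = 1/(1+595.856580) = 1/596.856580 = 0.0017.

0.0017


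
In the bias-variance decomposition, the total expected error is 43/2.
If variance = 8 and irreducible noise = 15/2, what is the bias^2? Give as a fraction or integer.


Total error = bias^2 + variance + irreducible noise. So bias^2 = 43/2 - 8 - 15/2 = 6.

6


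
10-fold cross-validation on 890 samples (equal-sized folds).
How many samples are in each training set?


Each validation fold has 890/10 = 89 samples. Training set = 890 - 89 = 801.

801


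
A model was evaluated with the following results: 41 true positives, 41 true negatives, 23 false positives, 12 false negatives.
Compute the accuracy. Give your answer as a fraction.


Accuracy = (TP + TN) / (TP + TN + FP + FN) = (41 + 41) / 117 = 82/117.

82/117


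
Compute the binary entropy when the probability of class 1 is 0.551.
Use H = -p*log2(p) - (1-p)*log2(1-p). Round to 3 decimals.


H = -0.551*log2(0.551) - 0.449*log2(0.449) = 0.992.

0.992


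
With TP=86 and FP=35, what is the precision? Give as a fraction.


Precision = TP / (TP + FP) = 86 / 121 = 86/121.

86/121


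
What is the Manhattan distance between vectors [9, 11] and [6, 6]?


d = sum of absolute differences: |9-6|=3 + |11-6|=5 = 8.

8


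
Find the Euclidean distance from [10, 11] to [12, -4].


d = sqrt(sum of squared differences). (10-12)^2=4, (11--4)^2=225. Sum = 229.

sqrt(229)


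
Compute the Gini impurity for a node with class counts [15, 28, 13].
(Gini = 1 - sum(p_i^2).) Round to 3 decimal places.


Total = 56. Proportions: 15/56, 28/56, 13/56. sum(p_i^2) = 0.3756. Gini = 1 - 0.3756 = 0.6244, which rounds to 0.624.

0.624


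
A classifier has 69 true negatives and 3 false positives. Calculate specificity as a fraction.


Specificity = TN / (TN + FP) = 69 / 72 = 23/24.

23/24


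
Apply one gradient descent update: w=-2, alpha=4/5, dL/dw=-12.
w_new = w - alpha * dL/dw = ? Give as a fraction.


w_new = -2 - 4/5 * -12 = -2 - -48/5 = 38/5.

38/5


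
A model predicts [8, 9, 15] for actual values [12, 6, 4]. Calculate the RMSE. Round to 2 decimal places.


MSE = 48.6667. RMSE = sqrt(48.6667) = 6.98.

6.98


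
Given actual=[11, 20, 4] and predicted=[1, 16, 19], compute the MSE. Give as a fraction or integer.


MSE = (1/3) * ((11-1)^2=100 + (20-16)^2=16 + (4-19)^2=225). Sum = 341. MSE = 341/3.

341/3


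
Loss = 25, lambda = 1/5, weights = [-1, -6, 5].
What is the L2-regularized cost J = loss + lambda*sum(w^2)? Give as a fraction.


L2 sq norm = sum(w^2) = 62. J = 25 + 1/5 * 62 = 187/5.

187/5


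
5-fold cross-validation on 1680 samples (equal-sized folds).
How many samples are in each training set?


Each validation fold has 1680/5 = 336 samples. Training set = 1680 - 336 = 1344.

1344


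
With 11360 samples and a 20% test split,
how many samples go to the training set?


Test set = 11360 * 20% = 2272. Training set = 11360 - 2272 = 9088.

9088


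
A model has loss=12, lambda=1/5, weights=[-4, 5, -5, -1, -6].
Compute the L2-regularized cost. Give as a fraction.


L2 sq norm = sum(w^2) = 103. J = 12 + 1/5 * 103 = 163/5.

163/5


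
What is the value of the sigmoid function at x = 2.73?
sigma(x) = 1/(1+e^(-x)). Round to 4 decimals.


sigma(2.73) = 1/(1+e^(-2.73)) = 1/(1+0.065219) = 1/1.065219 = 0.9388.

0.9388


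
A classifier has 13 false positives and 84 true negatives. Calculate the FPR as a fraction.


FPR = FP / (FP + TN) = 13 / 97 = 13/97.

13/97


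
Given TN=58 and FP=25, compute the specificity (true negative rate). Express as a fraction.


Specificity = TN / (TN + FP) = 58 / 83 = 58/83.

58/83


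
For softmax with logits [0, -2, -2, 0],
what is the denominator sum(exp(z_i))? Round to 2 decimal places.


Denom = e^0=1.0000 + e^-2=0.1353 + e^-2=0.1353 + e^0=1.0000. Sum = 2.2706, which rounds to 2.27.

2.27


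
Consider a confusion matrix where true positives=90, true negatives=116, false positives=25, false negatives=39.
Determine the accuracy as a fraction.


Accuracy = (TP + TN) / (TP + TN + FP + FN) = (90 + 116) / 270 = 103/135.

103/135


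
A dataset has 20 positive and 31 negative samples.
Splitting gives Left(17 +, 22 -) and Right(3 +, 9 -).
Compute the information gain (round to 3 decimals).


H(parent) = 0.9662. H(left) = 0.9881, H(right) = 0.8113. Weighted = (39/51)*0.9881 + (12/51)*0.8113 = 0.9465. IG = 0.9662 - 0.9465 = 0.0197, which rounds to 0.020.

0.020


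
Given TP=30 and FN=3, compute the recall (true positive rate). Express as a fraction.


Recall = TP / (TP + FN) = 30 / 33 = 10/11.

10/11


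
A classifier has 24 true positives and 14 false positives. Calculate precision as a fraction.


Precision = TP / (TP + FP) = 24 / 38 = 12/19.

12/19


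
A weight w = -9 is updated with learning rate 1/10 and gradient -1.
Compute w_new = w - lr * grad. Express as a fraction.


w_new = -9 - 1/10 * -1 = -9 - -1/10 = -89/10.

-89/10


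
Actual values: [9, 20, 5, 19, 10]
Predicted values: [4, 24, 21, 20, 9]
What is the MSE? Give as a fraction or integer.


MSE = (1/5) * ((9-4)^2=25 + (20-24)^2=16 + (5-21)^2=256 + (19-20)^2=1 + (10-9)^2=1). Sum = 299. MSE = 299/5.

299/5


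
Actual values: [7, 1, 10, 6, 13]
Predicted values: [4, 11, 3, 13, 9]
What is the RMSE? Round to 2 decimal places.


MSE = 44.6000. RMSE = sqrt(44.6000) = 6.68.

6.68


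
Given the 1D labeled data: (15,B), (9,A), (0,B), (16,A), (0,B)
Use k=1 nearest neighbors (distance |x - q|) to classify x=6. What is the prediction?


Distances: |15-6|=9, |9-6|=3, |0-6|=6, |16-6|=10, |0-6|=6. 1 nearest: (9,A). Counts: {'A': 1}. Majority class: A.

A


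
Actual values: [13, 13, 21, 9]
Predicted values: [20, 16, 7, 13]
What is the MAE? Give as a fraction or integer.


MAE = (1/4) * (|13-20|=7 + |13-16|=3 + |21-7|=14 + |9-13|=4). Sum = 28. MAE = 7.

7


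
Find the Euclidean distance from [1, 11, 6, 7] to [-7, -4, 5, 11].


d = sqrt(sum of squared differences). (1--7)^2=64, (11--4)^2=225, (6-5)^2=1, (7-11)^2=16. Sum = 306.

sqrt(306)


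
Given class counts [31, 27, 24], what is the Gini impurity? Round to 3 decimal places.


Total = 82. Proportions: 31/82, 27/82, 24/82. sum(p_i^2) = 0.3370. Gini = 1 - 0.3370 = 0.6630, which rounds to 0.663.

0.663


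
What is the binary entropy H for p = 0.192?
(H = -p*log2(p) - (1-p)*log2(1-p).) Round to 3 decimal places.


H = -0.192*log2(0.192) - 0.808*log2(0.808) = 0.706.

0.706


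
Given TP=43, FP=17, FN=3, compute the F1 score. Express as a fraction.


Precision = 43/60 = 43/60. Recall = 43/46 = 43/46. F1 = 2*P*R/(P+R) = 43/53.

43/53


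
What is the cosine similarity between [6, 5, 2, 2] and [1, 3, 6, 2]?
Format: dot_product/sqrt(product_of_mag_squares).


dot = 37. |a|^2 = 69, |b|^2 = 50. cos = 37/sqrt(3450).

37/sqrt(3450)


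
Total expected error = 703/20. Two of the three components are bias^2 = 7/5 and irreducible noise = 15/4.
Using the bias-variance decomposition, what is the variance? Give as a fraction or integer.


Total error = bias^2 + variance + irreducible noise. So variance = 703/20 - 7/5 - 15/4 = 30.

30


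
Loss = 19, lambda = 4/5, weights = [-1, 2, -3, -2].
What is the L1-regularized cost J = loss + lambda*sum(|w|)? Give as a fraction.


L1 norm = sum(|w|) = 8. J = 19 + 4/5 * 8 = 127/5.

127/5


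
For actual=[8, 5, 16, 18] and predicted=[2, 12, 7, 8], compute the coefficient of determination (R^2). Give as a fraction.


Mean(y) = 47/4. SS_res = 266. SS_tot = 467/4. R^2 = 1 - 266/(467/4) = -597/467.

-597/467


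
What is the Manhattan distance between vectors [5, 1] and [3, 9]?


d = sum of absolute differences: |5-3|=2 + |1-9|=8 = 10.

10


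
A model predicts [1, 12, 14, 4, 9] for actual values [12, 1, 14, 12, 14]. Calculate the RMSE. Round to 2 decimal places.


MSE = 66.2000. RMSE = sqrt(66.2000) = 8.14.

8.14


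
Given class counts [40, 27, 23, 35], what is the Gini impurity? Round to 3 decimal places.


Total = 125. Proportions: 40/125, 27/125, 23/125, 35/125. sum(p_i^2) = 0.2613. Gini = 1 - 0.2613 = 0.7387, which rounds to 0.739.

0.739


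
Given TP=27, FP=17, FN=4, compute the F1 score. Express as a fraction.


Precision = 27/44 = 27/44. Recall = 27/31 = 27/31. F1 = 2*P*R/(P+R) = 18/25.

18/25


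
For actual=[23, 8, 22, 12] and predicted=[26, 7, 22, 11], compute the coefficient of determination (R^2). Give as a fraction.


Mean(y) = 65/4. SS_res = 11. SS_tot = 659/4. R^2 = 1 - 11/(659/4) = 615/659.

615/659


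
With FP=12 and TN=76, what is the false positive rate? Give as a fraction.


FPR = FP / (FP + TN) = 12 / 88 = 3/22.

3/22


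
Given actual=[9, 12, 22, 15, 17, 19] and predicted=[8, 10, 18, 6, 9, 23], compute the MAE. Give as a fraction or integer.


MAE = (1/6) * (|9-8|=1 + |12-10|=2 + |22-18|=4 + |15-6|=9 + |17-9|=8 + |19-23|=4). Sum = 28. MAE = 14/3.

14/3


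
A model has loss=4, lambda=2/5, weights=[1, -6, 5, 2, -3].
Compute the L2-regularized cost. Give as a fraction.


L2 sq norm = sum(w^2) = 75. J = 4 + 2/5 * 75 = 34.

34


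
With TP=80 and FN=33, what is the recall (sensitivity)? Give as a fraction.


Recall = TP / (TP + FN) = 80 / 113 = 80/113.

80/113


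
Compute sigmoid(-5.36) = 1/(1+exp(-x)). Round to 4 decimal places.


sigma(-5.36) = 1/(1+e^(5.36)) = 1/(1+212.724946) = 1/213.724946 = 0.0047.

0.0047


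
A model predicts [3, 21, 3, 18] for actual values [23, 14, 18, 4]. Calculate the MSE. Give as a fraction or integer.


MSE = (1/4) * ((23-3)^2=400 + (14-21)^2=49 + (18-3)^2=225 + (4-18)^2=196). Sum = 870. MSE = 435/2.

435/2


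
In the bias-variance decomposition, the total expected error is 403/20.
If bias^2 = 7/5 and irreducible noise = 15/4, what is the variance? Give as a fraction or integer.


Total error = bias^2 + variance + irreducible noise. So variance = 403/20 - 7/5 - 15/4 = 15.

15


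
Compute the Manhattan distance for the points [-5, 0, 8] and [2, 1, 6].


d = sum of absolute differences: |-5-2|=7 + |0-1|=1 + |8-6|=2 = 10.

10


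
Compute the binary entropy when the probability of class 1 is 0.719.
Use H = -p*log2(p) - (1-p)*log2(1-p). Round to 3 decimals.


H = -0.719*log2(0.719) - 0.281*log2(0.281) = 0.857.

0.857


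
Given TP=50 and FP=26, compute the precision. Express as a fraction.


Precision = TP / (TP + FP) = 50 / 76 = 25/38.

25/38


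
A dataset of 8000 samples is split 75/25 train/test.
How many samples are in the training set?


Test set = 8000 * 25% = 2000. Training set = 8000 - 2000 = 6000.

6000


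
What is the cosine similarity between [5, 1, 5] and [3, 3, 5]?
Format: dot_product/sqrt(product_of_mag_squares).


dot = 43. |a|^2 = 51, |b|^2 = 43. cos = 43/sqrt(2193).

43/sqrt(2193)


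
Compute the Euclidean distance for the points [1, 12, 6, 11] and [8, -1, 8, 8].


d = sqrt(sum of squared differences). (1-8)^2=49, (12--1)^2=169, (6-8)^2=4, (11-8)^2=9. Sum = 231.

sqrt(231)


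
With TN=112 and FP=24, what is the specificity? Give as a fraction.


Specificity = TN / (TN + FP) = 112 / 136 = 14/17.

14/17


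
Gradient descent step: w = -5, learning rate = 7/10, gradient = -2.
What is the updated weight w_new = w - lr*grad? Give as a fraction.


w_new = -5 - 7/10 * -2 = -5 - -7/5 = -18/5.

-18/5


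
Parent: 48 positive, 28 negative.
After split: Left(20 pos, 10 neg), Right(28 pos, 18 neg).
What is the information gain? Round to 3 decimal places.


H(parent) = 0.9495. H(left) = 0.9183, H(right) = 0.9656. Weighted = (30/76)*0.9183 + (46/76)*0.9656 = 0.9469. IG = 0.9495 - 0.9469 = 0.0026, which rounds to 0.003.

0.003


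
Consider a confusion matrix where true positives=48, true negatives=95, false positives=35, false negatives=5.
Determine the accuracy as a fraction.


Accuracy = (TP + TN) / (TP + TN + FP + FN) = (48 + 95) / 183 = 143/183.

143/183


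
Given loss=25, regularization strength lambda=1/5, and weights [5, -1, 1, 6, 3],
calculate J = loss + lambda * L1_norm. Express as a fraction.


L1 norm = sum(|w|) = 16. J = 25 + 1/5 * 16 = 141/5.

141/5


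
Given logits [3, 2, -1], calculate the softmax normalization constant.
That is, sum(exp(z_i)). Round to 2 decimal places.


Denom = e^3=20.0855 + e^2=7.3891 + e^-1=0.3679. Sum = 27.8425, which rounds to 27.84.

27.84


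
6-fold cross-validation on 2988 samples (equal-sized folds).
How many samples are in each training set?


Each validation fold has 2988/6 = 498 samples. Training set = 2988 - 498 = 2490.

2490


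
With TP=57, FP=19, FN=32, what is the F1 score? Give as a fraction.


Precision = 57/76 = 3/4. Recall = 57/89 = 57/89. F1 = 2*P*R/(P+R) = 38/55.

38/55


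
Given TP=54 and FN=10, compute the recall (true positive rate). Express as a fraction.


Recall = TP / (TP + FN) = 54 / 64 = 27/32.

27/32


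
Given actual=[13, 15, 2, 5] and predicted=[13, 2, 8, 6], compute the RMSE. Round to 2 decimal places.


MSE = 51.5000. RMSE = sqrt(51.5000) = 7.18.

7.18


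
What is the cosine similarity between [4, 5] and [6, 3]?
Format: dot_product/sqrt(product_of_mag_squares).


dot = 39. |a|^2 = 41, |b|^2 = 45. cos = 39/sqrt(1845).

39/sqrt(1845)


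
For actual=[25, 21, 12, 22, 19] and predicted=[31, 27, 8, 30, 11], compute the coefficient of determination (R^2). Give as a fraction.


Mean(y) = 99/5. SS_res = 216. SS_tot = 474/5. R^2 = 1 - 216/(474/5) = -101/79.

-101/79


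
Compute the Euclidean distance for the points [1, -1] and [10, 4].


d = sqrt(sum of squared differences). (1-10)^2=81, (-1-4)^2=25. Sum = 106.

sqrt(106)


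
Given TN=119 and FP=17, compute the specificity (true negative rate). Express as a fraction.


Specificity = TN / (TN + FP) = 119 / 136 = 7/8.

7/8


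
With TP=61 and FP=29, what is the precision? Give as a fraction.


Precision = TP / (TP + FP) = 61 / 90 = 61/90.

61/90


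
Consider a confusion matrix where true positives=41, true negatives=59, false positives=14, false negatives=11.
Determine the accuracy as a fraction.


Accuracy = (TP + TN) / (TP + TN + FP + FN) = (41 + 59) / 125 = 4/5.

4/5


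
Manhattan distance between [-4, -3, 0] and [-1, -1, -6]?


d = sum of absolute differences: |-4--1|=3 + |-3--1|=2 + |0--6|=6 = 11.

11


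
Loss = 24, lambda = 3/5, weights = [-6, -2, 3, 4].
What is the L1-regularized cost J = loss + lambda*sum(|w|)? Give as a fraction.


L1 norm = sum(|w|) = 15. J = 24 + 3/5 * 15 = 33.

33


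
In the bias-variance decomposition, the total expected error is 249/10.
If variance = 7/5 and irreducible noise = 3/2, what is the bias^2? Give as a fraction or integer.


Total error = bias^2 + variance + irreducible noise. So bias^2 = 249/10 - 7/5 - 3/2 = 22.

22


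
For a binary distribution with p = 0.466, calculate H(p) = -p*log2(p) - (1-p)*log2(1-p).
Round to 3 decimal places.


H = -0.466*log2(0.466) - 0.534*log2(0.534) = 0.997.

0.997


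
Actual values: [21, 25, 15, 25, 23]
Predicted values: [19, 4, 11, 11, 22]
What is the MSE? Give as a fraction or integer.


MSE = (1/5) * ((21-19)^2=4 + (25-4)^2=441 + (15-11)^2=16 + (25-11)^2=196 + (23-22)^2=1). Sum = 658. MSE = 658/5.

658/5


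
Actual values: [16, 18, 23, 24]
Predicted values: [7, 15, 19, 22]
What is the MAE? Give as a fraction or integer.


MAE = (1/4) * (|16-7|=9 + |18-15|=3 + |23-19|=4 + |24-22|=2). Sum = 18. MAE = 9/2.

9/2


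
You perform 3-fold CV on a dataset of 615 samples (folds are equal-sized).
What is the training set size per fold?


Each validation fold has 615/3 = 205 samples. Training set = 615 - 205 = 410.

410


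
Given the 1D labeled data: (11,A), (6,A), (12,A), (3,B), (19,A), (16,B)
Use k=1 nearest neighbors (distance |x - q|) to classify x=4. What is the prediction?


Distances: |11-4|=7, |6-4|=2, |12-4|=8, |3-4|=1, |19-4|=15, |16-4|=12. 1 nearest: (3,B). Counts: {'B': 1}. Majority class: B.

B


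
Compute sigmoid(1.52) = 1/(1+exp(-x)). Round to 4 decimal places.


sigma(1.52) = 1/(1+e^(-1.52)) = 1/(1+0.218712) = 1/1.218712 = 0.8205.

0.8205


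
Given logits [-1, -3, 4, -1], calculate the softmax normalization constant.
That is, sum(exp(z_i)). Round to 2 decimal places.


Denom = e^-1=0.3679 + e^-3=0.0498 + e^4=54.5982 + e^-1=0.3679. Sum = 55.3838, which rounds to 55.38.

55.38


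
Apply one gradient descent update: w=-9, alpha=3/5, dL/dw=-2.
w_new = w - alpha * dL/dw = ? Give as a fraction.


w_new = -9 - 3/5 * -2 = -9 - -6/5 = -39/5.

-39/5


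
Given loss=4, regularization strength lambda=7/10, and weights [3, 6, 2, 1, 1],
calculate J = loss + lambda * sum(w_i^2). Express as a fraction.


L2 sq norm = sum(w^2) = 51. J = 4 + 7/10 * 51 = 397/10.

397/10


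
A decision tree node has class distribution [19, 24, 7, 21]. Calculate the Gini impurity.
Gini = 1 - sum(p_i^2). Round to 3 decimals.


Total = 71. Proportions: 19/71, 24/71, 7/71, 21/71. sum(p_i^2) = 0.2831. Gini = 1 - 0.2831 = 0.7169, which rounds to 0.717.

0.717


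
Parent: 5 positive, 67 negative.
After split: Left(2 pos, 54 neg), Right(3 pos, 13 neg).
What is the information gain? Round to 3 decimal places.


H(parent) = 0.3638. H(left) = 0.2223, H(right) = 0.6962. Weighted = (56/72)*0.2223 + (16/72)*0.6962 = 0.3276. IG = 0.3638 - 0.3276 = 0.0362, which rounds to 0.036.

0.036


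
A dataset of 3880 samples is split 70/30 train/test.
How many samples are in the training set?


Test set = 3880 * 30% = 1164. Training set = 3880 - 1164 = 2716.

2716


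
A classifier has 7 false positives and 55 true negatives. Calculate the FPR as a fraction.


FPR = FP / (FP + TN) = 7 / 62 = 7/62.

7/62


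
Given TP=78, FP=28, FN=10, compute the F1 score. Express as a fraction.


Precision = 78/106 = 39/53. Recall = 78/88 = 39/44. F1 = 2*P*R/(P+R) = 78/97.

78/97


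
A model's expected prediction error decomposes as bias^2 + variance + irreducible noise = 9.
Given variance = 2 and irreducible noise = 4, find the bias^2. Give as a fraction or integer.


Total error = bias^2 + variance + irreducible noise. So bias^2 = 9 - 2 - 4 = 3.

3


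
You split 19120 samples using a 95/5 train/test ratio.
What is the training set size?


Test set = 19120 * 5% = 956. Training set = 19120 - 956 = 18164.

18164


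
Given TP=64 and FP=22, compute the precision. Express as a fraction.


Precision = TP / (TP + FP) = 64 / 86 = 32/43.

32/43


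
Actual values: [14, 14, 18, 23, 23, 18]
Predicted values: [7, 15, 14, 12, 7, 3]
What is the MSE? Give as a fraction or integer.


MSE = (1/6) * ((14-7)^2=49 + (14-15)^2=1 + (18-14)^2=16 + (23-12)^2=121 + (23-7)^2=256 + (18-3)^2=225). Sum = 668. MSE = 334/3.

334/3


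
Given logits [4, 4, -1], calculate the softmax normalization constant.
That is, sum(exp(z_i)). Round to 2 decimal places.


Denom = e^4=54.5982 + e^4=54.5982 + e^-1=0.3679. Sum = 109.5643, which rounds to 109.56.

109.56


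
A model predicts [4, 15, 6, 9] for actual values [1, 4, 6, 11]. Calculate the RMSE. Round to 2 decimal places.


MSE = 33.5000. RMSE = sqrt(33.5000) = 5.79.

5.79


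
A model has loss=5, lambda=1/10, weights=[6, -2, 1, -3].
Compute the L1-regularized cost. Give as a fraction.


L1 norm = sum(|w|) = 12. J = 5 + 1/10 * 12 = 31/5.

31/5


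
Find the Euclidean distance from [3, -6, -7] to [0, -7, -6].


d = sqrt(sum of squared differences). (3-0)^2=9, (-6--7)^2=1, (-7--6)^2=1. Sum = 11.

sqrt(11)


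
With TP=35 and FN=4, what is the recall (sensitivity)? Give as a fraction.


Recall = TP / (TP + FN) = 35 / 39 = 35/39.

35/39


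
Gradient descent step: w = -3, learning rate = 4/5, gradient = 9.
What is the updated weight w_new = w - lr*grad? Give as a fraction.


w_new = -3 - 4/5 * 9 = -3 - 36/5 = -51/5.

-51/5


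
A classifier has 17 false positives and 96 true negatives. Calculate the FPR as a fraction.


FPR = FP / (FP + TN) = 17 / 113 = 17/113.

17/113


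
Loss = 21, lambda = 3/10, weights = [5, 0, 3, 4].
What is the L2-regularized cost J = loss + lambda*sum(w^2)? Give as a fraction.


L2 sq norm = sum(w^2) = 50. J = 21 + 3/10 * 50 = 36.

36


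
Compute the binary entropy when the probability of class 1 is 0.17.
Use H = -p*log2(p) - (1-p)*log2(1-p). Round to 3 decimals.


H = -0.17*log2(0.17) - 0.83*log2(0.83) = 0.658.

0.658


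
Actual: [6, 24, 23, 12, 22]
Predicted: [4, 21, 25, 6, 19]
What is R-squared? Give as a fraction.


Mean(y) = 87/5. SS_res = 62. SS_tot = 1276/5. R^2 = 1 - 62/(1276/5) = 483/638.

483/638


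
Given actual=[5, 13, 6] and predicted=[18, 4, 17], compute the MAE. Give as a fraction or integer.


MAE = (1/3) * (|5-18|=13 + |13-4|=9 + |6-17|=11). Sum = 33. MAE = 11.

11


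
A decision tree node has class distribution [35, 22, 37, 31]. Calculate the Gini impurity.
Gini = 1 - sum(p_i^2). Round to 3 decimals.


Total = 125. Proportions: 35/125, 22/125, 37/125, 31/125. sum(p_i^2) = 0.2585. Gini = 1 - 0.2585 = 0.7415, which rounds to 0.742.

0.742


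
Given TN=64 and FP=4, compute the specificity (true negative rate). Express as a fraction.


Specificity = TN / (TN + FP) = 64 / 68 = 16/17.

16/17


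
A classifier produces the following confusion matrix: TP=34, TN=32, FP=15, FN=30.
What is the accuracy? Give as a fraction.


Accuracy = (TP + TN) / (TP + TN + FP + FN) = (34 + 32) / 111 = 22/37.

22/37


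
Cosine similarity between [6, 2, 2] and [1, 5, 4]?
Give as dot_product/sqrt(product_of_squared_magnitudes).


dot = 24. |a|^2 = 44, |b|^2 = 42. cos = 24/sqrt(1848).

24/sqrt(1848)


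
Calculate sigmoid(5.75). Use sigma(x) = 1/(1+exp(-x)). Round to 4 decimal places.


sigma(5.75) = 1/(1+e^(-5.75)) = 1/(1+0.003183) = 1/1.003183 = 0.9968.

0.9968


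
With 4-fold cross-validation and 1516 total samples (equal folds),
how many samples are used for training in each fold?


Each validation fold has 1516/4 = 379 samples. Training set = 1516 - 379 = 1137.

1137


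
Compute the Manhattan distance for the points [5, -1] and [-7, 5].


d = sum of absolute differences: |5--7|=12 + |-1-5|=6 = 18.

18


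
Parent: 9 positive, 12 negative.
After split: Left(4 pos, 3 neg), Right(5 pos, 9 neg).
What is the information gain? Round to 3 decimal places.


H(parent) = 0.9852. H(left) = 0.9852, H(right) = 0.9403. Weighted = (7/21)*0.9852 + (14/21)*0.9403 = 0.9553. IG = 0.9852 - 0.9553 = 0.0299, which rounds to 0.030.

0.030


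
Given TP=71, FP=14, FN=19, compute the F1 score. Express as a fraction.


Precision = 71/85 = 71/85. Recall = 71/90 = 71/90. F1 = 2*P*R/(P+R) = 142/175.

142/175


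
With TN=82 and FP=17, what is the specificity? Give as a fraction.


Specificity = TN / (TN + FP) = 82 / 99 = 82/99.

82/99


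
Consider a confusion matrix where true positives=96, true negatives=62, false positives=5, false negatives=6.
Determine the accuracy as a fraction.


Accuracy = (TP + TN) / (TP + TN + FP + FN) = (96 + 62) / 169 = 158/169.

158/169


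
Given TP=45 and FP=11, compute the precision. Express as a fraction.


Precision = TP / (TP + FP) = 45 / 56 = 45/56.

45/56


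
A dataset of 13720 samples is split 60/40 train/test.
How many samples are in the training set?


Test set = 13720 * 40% = 5488. Training set = 13720 - 5488 = 8232.

8232


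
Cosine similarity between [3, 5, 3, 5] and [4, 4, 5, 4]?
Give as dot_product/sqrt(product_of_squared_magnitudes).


dot = 67. |a|^2 = 68, |b|^2 = 73. cos = 67/sqrt(4964).

67/sqrt(4964)


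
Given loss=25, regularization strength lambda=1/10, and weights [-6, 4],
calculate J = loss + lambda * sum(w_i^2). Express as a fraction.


L2 sq norm = sum(w^2) = 52. J = 25 + 1/10 * 52 = 151/5.

151/5


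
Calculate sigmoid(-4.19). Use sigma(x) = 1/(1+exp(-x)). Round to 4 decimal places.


sigma(-4.19) = 1/(1+e^(4.19)) = 1/(1+66.022791) = 1/67.022791 = 0.0149.

0.0149


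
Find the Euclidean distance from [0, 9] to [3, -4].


d = sqrt(sum of squared differences). (0-3)^2=9, (9--4)^2=169. Sum = 178.

sqrt(178)


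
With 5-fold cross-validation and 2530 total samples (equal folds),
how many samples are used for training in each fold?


Each validation fold has 2530/5 = 506 samples. Training set = 2530 - 506 = 2024.

2024


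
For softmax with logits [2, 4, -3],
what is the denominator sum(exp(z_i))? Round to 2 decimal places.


Denom = e^2=7.3891 + e^4=54.5982 + e^-3=0.0498. Sum = 62.0371, which rounds to 62.04.

62.04


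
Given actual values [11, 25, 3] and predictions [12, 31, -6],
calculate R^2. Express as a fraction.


Mean(y) = 13. SS_res = 118. SS_tot = 248. R^2 = 1 - 118/(248) = 65/124.

65/124


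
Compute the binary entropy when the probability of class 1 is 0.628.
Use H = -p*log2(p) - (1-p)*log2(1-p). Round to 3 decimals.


H = -0.628*log2(0.628) - 0.372*log2(0.372) = 0.952.

0.952


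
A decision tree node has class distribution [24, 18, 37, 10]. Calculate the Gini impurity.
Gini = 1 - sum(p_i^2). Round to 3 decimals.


Total = 89. Proportions: 24/89, 18/89, 37/89, 10/89. sum(p_i^2) = 0.2991. Gini = 1 - 0.2991 = 0.7009, which rounds to 0.701.

0.701


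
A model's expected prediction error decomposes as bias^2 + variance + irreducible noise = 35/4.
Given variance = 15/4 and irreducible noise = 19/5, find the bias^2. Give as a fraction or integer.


Total error = bias^2 + variance + irreducible noise. So bias^2 = 35/4 - 15/4 - 19/5 = 6/5.

6/5


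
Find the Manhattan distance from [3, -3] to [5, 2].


d = sum of absolute differences: |3-5|=2 + |-3-2|=5 = 7.

7


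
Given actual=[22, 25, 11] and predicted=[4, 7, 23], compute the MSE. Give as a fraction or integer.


MSE = (1/3) * ((22-4)^2=324 + (25-7)^2=324 + (11-23)^2=144). Sum = 792. MSE = 264.

264


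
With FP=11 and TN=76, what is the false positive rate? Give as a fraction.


FPR = FP / (FP + TN) = 11 / 87 = 11/87.

11/87


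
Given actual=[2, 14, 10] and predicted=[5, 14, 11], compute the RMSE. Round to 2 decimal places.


MSE = 3.3333. RMSE = sqrt(3.3333) = 1.83.

1.83


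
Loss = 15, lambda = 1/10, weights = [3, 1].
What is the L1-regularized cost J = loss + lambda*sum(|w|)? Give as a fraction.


L1 norm = sum(|w|) = 4. J = 15 + 1/10 * 4 = 77/5.

77/5


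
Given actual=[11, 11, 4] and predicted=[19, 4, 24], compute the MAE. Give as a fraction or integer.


MAE = (1/3) * (|11-19|=8 + |11-4|=7 + |4-24|=20). Sum = 35. MAE = 35/3.

35/3


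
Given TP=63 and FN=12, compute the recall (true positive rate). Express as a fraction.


Recall = TP / (TP + FN) = 63 / 75 = 21/25.

21/25


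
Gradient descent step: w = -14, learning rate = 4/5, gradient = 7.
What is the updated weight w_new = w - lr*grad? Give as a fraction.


w_new = -14 - 4/5 * 7 = -14 - 28/5 = -98/5.

-98/5


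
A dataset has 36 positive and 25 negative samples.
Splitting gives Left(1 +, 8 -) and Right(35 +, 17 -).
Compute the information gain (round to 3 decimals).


H(parent) = 0.9764. H(left) = 0.5033, H(right) = 0.9118. Weighted = (9/61)*0.5033 + (52/61)*0.9118 = 0.8515. IG = 0.9764 - 0.8515 = 0.1249, which rounds to 0.125.

0.125


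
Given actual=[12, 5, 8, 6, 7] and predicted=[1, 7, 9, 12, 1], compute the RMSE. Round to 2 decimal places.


MSE = 39.6000. RMSE = sqrt(39.6000) = 6.29.

6.29


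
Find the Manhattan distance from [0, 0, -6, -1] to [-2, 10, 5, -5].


d = sum of absolute differences: |0--2|=2 + |0-10|=10 + |-6-5|=11 + |-1--5|=4 = 27.

27


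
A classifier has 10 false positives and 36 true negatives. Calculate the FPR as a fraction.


FPR = FP / (FP + TN) = 10 / 46 = 5/23.

5/23


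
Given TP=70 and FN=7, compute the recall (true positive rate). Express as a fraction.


Recall = TP / (TP + FN) = 70 / 77 = 10/11.

10/11


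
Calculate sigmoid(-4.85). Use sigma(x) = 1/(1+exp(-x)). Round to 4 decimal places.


sigma(-4.85) = 1/(1+e^(4.85)) = 1/(1+127.740390) = 1/128.740390 = 0.0078.

0.0078


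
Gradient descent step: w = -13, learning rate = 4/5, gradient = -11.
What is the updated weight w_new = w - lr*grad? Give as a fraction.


w_new = -13 - 4/5 * -11 = -13 - -44/5 = -21/5.

-21/5


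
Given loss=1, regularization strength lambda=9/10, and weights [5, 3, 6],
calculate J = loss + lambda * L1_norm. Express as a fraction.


L1 norm = sum(|w|) = 14. J = 1 + 9/10 * 14 = 68/5.

68/5


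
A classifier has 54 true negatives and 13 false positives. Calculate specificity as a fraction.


Specificity = TN / (TN + FP) = 54 / 67 = 54/67.

54/67


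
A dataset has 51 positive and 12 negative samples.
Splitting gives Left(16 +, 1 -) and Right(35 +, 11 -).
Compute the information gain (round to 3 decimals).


H(parent) = 0.7025. H(left) = 0.3228, H(right) = 0.7936. Weighted = (17/63)*0.3228 + (46/63)*0.7936 = 0.6666. IG = 0.7025 - 0.6666 = 0.0359, which rounds to 0.036.

0.036


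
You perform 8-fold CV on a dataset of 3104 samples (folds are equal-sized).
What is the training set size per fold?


Each validation fold has 3104/8 = 388 samples. Training set = 3104 - 388 = 2716.

2716


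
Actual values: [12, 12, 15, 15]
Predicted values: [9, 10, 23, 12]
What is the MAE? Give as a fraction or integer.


MAE = (1/4) * (|12-9|=3 + |12-10|=2 + |15-23|=8 + |15-12|=3). Sum = 16. MAE = 4.

4


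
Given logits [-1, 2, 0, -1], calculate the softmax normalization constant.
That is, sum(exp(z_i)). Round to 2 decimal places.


Denom = e^-1=0.3679 + e^2=7.3891 + e^0=1.0000 + e^-1=0.3679. Sum = 9.1249, which rounds to 9.12.

9.12


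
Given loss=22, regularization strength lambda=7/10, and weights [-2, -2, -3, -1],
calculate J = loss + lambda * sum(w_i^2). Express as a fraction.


L2 sq norm = sum(w^2) = 18. J = 22 + 7/10 * 18 = 173/5.

173/5


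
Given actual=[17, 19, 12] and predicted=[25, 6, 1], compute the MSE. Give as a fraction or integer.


MSE = (1/3) * ((17-25)^2=64 + (19-6)^2=169 + (12-1)^2=121). Sum = 354. MSE = 118.

118


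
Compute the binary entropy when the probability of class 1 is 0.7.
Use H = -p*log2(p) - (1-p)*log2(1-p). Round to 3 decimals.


H = -0.7*log2(0.7) - 0.3*log2(0.3) = 0.881.

0.881


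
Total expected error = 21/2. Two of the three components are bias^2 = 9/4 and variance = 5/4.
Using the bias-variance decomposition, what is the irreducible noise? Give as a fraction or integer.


Total error = bias^2 + variance + irreducible noise. So irreducible noise = 21/2 - 9/4 - 5/4 = 7.

7


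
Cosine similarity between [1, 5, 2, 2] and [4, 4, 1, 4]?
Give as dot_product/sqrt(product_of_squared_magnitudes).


dot = 34. |a|^2 = 34, |b|^2 = 49. cos = 34/sqrt(1666).

34/sqrt(1666)


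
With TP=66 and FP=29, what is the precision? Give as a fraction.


Precision = TP / (TP + FP) = 66 / 95 = 66/95.

66/95


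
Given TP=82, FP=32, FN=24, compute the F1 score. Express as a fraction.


Precision = 82/114 = 41/57. Recall = 82/106 = 41/53. F1 = 2*P*R/(P+R) = 41/55.

41/55


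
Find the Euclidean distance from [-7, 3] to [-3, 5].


d = sqrt(sum of squared differences). (-7--3)^2=16, (3-5)^2=4. Sum = 20.

sqrt(20)


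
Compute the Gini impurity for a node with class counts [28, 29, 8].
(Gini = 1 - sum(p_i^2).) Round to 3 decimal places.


Total = 65. Proportions: 28/65, 29/65, 8/65. sum(p_i^2) = 0.3998. Gini = 1 - 0.3998 = 0.6002, which rounds to 0.600.

0.600


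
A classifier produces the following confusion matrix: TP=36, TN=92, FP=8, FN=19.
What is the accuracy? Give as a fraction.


Accuracy = (TP + TN) / (TP + TN + FP + FN) = (36 + 92) / 155 = 128/155.

128/155


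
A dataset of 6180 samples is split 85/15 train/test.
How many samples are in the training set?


Test set = 6180 * 15% = 927. Training set = 6180 - 927 = 5253.

5253


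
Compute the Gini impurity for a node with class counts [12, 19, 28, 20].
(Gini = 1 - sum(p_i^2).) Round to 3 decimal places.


Total = 79. Proportions: 12/79, 19/79, 28/79, 20/79. sum(p_i^2) = 0.2706. Gini = 1 - 0.2706 = 0.7294, which rounds to 0.729.

0.729


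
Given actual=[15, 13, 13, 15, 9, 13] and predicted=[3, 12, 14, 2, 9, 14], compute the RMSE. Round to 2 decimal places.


MSE = 52.6667. RMSE = sqrt(52.6667) = 7.26.

7.26


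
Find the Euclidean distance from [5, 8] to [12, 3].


d = sqrt(sum of squared differences). (5-12)^2=49, (8-3)^2=25. Sum = 74.

sqrt(74)


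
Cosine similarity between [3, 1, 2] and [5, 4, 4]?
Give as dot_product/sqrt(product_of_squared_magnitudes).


dot = 27. |a|^2 = 14, |b|^2 = 57. cos = 27/sqrt(798).

27/sqrt(798)


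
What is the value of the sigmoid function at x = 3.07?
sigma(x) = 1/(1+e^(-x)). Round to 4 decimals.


sigma(3.07) = 1/(1+e^(-3.07)) = 1/(1+0.046421) = 1/1.046421 = 0.9556.

0.9556


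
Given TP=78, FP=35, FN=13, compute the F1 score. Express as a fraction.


Precision = 78/113 = 78/113. Recall = 78/91 = 6/7. F1 = 2*P*R/(P+R) = 13/17.

13/17


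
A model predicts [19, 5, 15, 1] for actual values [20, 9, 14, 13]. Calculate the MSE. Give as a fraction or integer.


MSE = (1/4) * ((20-19)^2=1 + (9-5)^2=16 + (14-15)^2=1 + (13-1)^2=144). Sum = 162. MSE = 81/2.

81/2


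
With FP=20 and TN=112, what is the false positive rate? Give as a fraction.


FPR = FP / (FP + TN) = 20 / 132 = 5/33.

5/33


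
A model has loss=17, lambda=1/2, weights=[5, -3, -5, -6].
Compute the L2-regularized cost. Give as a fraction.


L2 sq norm = sum(w^2) = 95. J = 17 + 1/2 * 95 = 129/2.

129/2


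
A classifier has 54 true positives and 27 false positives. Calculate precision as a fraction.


Precision = TP / (TP + FP) = 54 / 81 = 2/3.

2/3


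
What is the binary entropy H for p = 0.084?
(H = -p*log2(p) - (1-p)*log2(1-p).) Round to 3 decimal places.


H = -0.084*log2(0.084) - 0.916*log2(0.916) = 0.416.

0.416


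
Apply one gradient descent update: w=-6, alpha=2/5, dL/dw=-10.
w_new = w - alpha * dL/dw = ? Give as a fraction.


w_new = -6 - 2/5 * -10 = -6 - -4 = -2.

-2
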